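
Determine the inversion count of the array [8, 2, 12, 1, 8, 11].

Finding inversions in [8, 2, 12, 1, 8, 11]:

(0, 1): arr[0]=8 > arr[1]=2
(0, 3): arr[0]=8 > arr[3]=1
(1, 3): arr[1]=2 > arr[3]=1
(2, 3): arr[2]=12 > arr[3]=1
(2, 4): arr[2]=12 > arr[4]=8
(2, 5): arr[2]=12 > arr[5]=11

Total inversions: 6

The array has 6 inversion(s): (0,1), (0,3), (1,3), (2,3), (2,4), (2,5). Each pair (i,j) satisfies i < j and arr[i] > arr[j].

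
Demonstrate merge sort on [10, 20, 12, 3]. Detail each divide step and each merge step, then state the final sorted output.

Merge sort trace:

Split: [10, 20, 12, 3] -> [10, 20] and [12, 3]
  Split: [10, 20] -> [10] and [20]
  Merge: [10] + [20] -> [10, 20]
  Split: [12, 3] -> [12] and [3]
  Merge: [12] + [3] -> [3, 12]
Merge: [10, 20] + [3, 12] -> [3, 10, 12, 20]

Final sorted array: [3, 10, 12, 20]

The merge sort proceeds by recursively splitting the array and merging sorted halves.
After all merges, the sorted array is [3, 10, 12, 20].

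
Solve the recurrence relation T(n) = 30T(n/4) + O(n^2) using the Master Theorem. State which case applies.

Master Theorem for T(n) = 30T(n/4) + O(n^2):

a = 30, b = 4, c = 2
log_b(a) = log_4(30) = 2.4534

Case 1: c = 2 < log_4(30) = 2.4534
T(n) = O(n^(log_4 30))

For T(n) = 30T(n/4) + O(n^2): log_4(30) = 2.4534. This is Case 1 of the Master Theorem (c < log_b(a), work dominated by leaves), giving O(n^(log_4 30)).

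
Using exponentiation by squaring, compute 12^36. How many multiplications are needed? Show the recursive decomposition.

Computing 12^36 by squaring (build up from 12^1; each line after the first costs one multiplication):

12^1 = 12
12^2 = (12^1)^2 = 12^2 = 144
12^4 = (12^2)^2 = 144^2 = 20736
12^8 = (12^4)^2 = 20736^2 = 429981696
12^9 = 12 * 12^8 = 12 * 429981696 = 5159780352
12^18 = (12^9)^2 = 5159780352^2 = 26623333280885243904
12^36 = (12^18)^2 = 26623333280885243904^2 = 708801874985091845381344307009569161216

Result: 708801874985091845381344307009569161216
Multiplications needed: 6 (6 lines after 12^1)

12^36 = 708801874985091845381344307009569161216. Using exponentiation by squaring, this requires 6 multiplications. The key idea: if the exponent is even, square the half-power; if odd, multiply by the base once.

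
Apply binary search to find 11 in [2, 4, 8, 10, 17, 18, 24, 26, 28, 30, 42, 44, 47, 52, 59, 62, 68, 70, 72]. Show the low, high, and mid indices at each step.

Binary search for 11 in [2, 4, 8, 10, 17, 18, 24, 26, 28, 30, 42, 44, 47, 52, 59, 62, 68, 70, 72]:

lo=0, hi=18, mid=9, arr[mid]=30 -> 30 > 11, search left half
lo=0, hi=8, mid=4, arr[mid]=17 -> 17 > 11, search left half
lo=0, hi=3, mid=1, arr[mid]=4 -> 4 < 11, search right half
lo=2, hi=3, mid=2, arr[mid]=8 -> 8 < 11, search right half
lo=3, hi=3, mid=3, arr[mid]=10 -> 10 < 11, search right half
lo=4 > hi=3, target 11 not found

Binary search determines that 11 is not in the array after 5 comparisons. The search space was exhausted without finding the target.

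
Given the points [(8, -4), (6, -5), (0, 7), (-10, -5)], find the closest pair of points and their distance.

Computing all pairwise distances among 4 points:

d((8, -4), (6, -5)) = 2.2361 <-- minimum
d((8, -4), (0, 7)) = 13.6015
d((8, -4), (-10, -5)) = 18.0278
d((6, -5), (0, 7)) = 13.4164
d((6, -5), (-10, -5)) = 16.0
d((0, 7), (-10, -5)) = 15.6205

Closest pair: (8, -4) and (6, -5) with distance 2.2361

The closest pair is (8, -4) and (6, -5) with Euclidean distance 2.2361. For 4 points, brute-force pairwise comparison is shown above. For large n, the divide-and-conquer algorithm (sort by x, recurse on halves, check the dividing strip) achieves O(n log n).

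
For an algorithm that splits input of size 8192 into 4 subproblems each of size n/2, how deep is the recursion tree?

For divide and conquer with division factor 2:

Problem sizes at each level:
Level 0: 8192
Level 1: 4096
Level 2: 2048
Level 3: 1024
Level 4: 512
Level 5: 256
Level 6: 128
Level 7: 64
Level 8: 32
Level 9: 16
Level 10: 8
Level 11: 4
Level 12: 2
Level 13: 1

The root is level 0 and the size-1 base case is level 13 (the tree spans levels 0 through 13, i.e. 14 levels counting the root), so the depth is the number of divisions: log_2(8192) = 13

The recursion tree depth is log_2(8192) = 13. At each level, the problem size is divided by 2, so it takes 13 divisions to reduce to a base case of size 1. The algorithm makes 4 recursive calls at each level.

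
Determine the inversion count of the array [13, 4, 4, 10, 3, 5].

Finding inversions in [13, 4, 4, 10, 3, 5]:

(0, 1): arr[0]=13 > arr[1]=4
(0, 2): arr[0]=13 > arr[2]=4
(0, 3): arr[0]=13 > arr[3]=10
(0, 4): arr[0]=13 > arr[4]=3
(0, 5): arr[0]=13 > arr[5]=5
(1, 4): arr[1]=4 > arr[4]=3
(2, 4): arr[2]=4 > arr[4]=3
(3, 4): arr[3]=10 > arr[4]=3
(3, 5): arr[3]=10 > arr[5]=5

Total inversions: 9

The array has 9 inversion(s): (0,1), (0,2), (0,3), (0,4), (0,5), (1,4), (2,4), (3,4), (3,5). Each pair (i,j) satisfies i < j and arr[i] > arr[j].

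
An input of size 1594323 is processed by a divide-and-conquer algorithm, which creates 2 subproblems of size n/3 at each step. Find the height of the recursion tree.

For divide and conquer with division factor 3:

Problem sizes at each level:
Level 0: 1594323
Level 1: 531441
Level 2: 177147
Level 3: 59049
Level 4: 19683
Level 5: 6561
Level 6: 2187
Level 7: 729
Level 8: 243
Level 9: 81
Level 10: 27
Level 11: 9
Level 12: 3
Level 13: 1

The root is level 0 and the size-1 base case is level 13 (the tree spans levels 0 through 13, i.e. 14 levels counting the root), so the depth is the number of divisions: log_3(1594323) = 13

The recursion tree depth is log_3(1594323) = 13. At each level, the problem size is divided by 3, so it takes 13 divisions to reduce to a base case of size 1. The algorithm makes 2 recursive calls at each level.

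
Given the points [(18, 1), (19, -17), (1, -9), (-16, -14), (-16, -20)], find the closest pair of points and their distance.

Computing all pairwise distances among 5 points:

d((18, 1), (19, -17)) = 18.0278
d((18, 1), (1, -9)) = 19.7231
d((18, 1), (-16, -14)) = 37.1618
d((18, 1), (-16, -20)) = 39.9625
d((19, -17), (1, -9)) = 19.6977
d((19, -17), (-16, -14)) = 35.1283
d((19, -17), (-16, -20)) = 35.1283
d((1, -9), (-16, -14)) = 17.72
d((1, -9), (-16, -20)) = 20.2485
d((-16, -14), (-16, -20)) = 6.0 <-- minimum

Closest pair: (-16, -14) and (-16, -20) with distance 6.0

The closest pair is (-16, -14) and (-16, -20) with Euclidean distance 6.0. For 5 points, brute-force pairwise comparison is shown above. For large n, the divide-and-conquer algorithm (sort by x, recurse on halves, check the dividing strip) achieves O(n log n).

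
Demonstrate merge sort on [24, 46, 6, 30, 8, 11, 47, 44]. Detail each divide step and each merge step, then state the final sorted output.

Merge sort trace:

Split: [24, 46, 6, 30, 8, 11, 47, 44] -> [24, 46, 6, 30] and [8, 11, 47, 44]
  Split: [24, 46, 6, 30] -> [24, 46] and [6, 30]
    Split: [24, 46] -> [24] and [46]
    Merge: [24] + [46] -> [24, 46]
    Split: [6, 30] -> [6] and [30]
    Merge: [6] + [30] -> [6, 30]
  Merge: [24, 46] + [6, 30] -> [6, 24, 30, 46]
  Split: [8, 11, 47, 44] -> [8, 11] and [47, 44]
    Split: [8, 11] -> [8] and [11]
    Merge: [8] + [11] -> [8, 11]
    Split: [47, 44] -> [47] and [44]
    Merge: [47] + [44] -> [44, 47]
  Merge: [8, 11] + [44, 47] -> [8, 11, 44, 47]
Merge: [6, 24, 30, 46] + [8, 11, 44, 47] -> [6, 8, 11, 24, 30, 44, 46, 47]

Final sorted array: [6, 8, 11, 24, 30, 44, 46, 47]

The merge sort proceeds by recursively splitting the array and merging sorted halves.
After all merges, the sorted array is [6, 8, 11, 24, 30, 44, 46, 47].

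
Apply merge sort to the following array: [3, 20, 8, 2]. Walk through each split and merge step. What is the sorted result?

Merge sort trace:

Split: [3, 20, 8, 2] -> [3, 20] and [8, 2]
  Split: [3, 20] -> [3] and [20]
  Merge: [3] + [20] -> [3, 20]
  Split: [8, 2] -> [8] and [2]
  Merge: [8] + [2] -> [2, 8]
Merge: [3, 20] + [2, 8] -> [2, 3, 8, 20]

Final sorted array: [2, 3, 8, 20]

The merge sort proceeds by recursively splitting the array and merging sorted halves.
After all merges, the sorted array is [2, 3, 8, 20].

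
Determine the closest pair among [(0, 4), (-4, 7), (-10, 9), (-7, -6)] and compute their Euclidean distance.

Computing all pairwise distances among 4 points:

d((0, 4), (-4, 7)) = 5.0 <-- minimum
d((0, 4), (-10, 9)) = 11.1803
d((0, 4), (-7, -6)) = 12.2066
d((-4, 7), (-10, 9)) = 6.3246
d((-4, 7), (-7, -6)) = 13.3417
d((-10, 9), (-7, -6)) = 15.2971

Closest pair: (0, 4) and (-4, 7) with distance 5.0

The closest pair is (0, 4) and (-4, 7) with Euclidean distance 5.0. For 4 points, brute-force pairwise comparison is shown above. For large n, the divide-and-conquer algorithm (sort by x, recurse on halves, check the dividing strip) achieves O(n log n).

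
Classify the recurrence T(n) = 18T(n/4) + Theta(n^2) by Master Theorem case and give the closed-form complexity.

Master Theorem for T(n) = 18T(n/4) + O(n^2):

a = 18, b = 4, c = 2
log_b(a) = log_4(18) = 2.0850

Case 1: c = 2 < log_4(18) = 2.0850
T(n) = O(n^(log_4 18))

For T(n) = 18T(n/4) + O(n^2): log_4(18) = 2.0850. This is Case 1 of the Master Theorem (c < log_b(a), work dominated by leaves), giving O(n^(log_4 18)).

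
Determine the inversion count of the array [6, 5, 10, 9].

Finding inversions in [6, 5, 10, 9]:

(0, 1): arr[0]=6 > arr[1]=5
(2, 3): arr[2]=10 > arr[3]=9

Total inversions: 2

The array has 2 inversion(s): (0,1), (2,3). Each pair (i,j) satisfies i < j and arr[i] > arr[j].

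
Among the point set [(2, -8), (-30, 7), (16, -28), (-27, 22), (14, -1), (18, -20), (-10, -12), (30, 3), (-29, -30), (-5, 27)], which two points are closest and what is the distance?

Computing all pairwise distances among 10 points:

d((2, -8), (-30, 7)) = 35.3412
d((2, -8), (16, -28)) = 24.4131
d((2, -8), (-27, 22)) = 41.7253
d((2, -8), (14, -1)) = 13.8924
d((2, -8), (18, -20)) = 20.0
d((2, -8), (-10, -12)) = 12.6491
d((2, -8), (30, 3)) = 30.0832
d((2, -8), (-29, -30)) = 38.0132
d((2, -8), (-5, 27)) = 35.6931
d((-30, 7), (16, -28)) = 57.8014
d((-30, 7), (-27, 22)) = 15.2971
d((-30, 7), (14, -1)) = 44.7214
d((-30, 7), (18, -20)) = 55.0727
d((-30, 7), (-10, -12)) = 27.5862
d((-30, 7), (30, 3)) = 60.1332
d((-30, 7), (-29, -30)) = 37.0135
d((-30, 7), (-5, 27)) = 32.0156
d((16, -28), (-27, 22)) = 65.9469
d((16, -28), (14, -1)) = 27.074
d((16, -28), (18, -20)) = 8.2462 <-- minimum
d((16, -28), (-10, -12)) = 30.5287
d((16, -28), (30, 3)) = 34.0147
d((16, -28), (-29, -30)) = 45.0444
d((16, -28), (-5, 27)) = 58.8727
d((-27, 22), (14, -1)) = 47.0106
d((-27, 22), (18, -20)) = 61.5549
d((-27, 22), (-10, -12)) = 38.0132
d((-27, 22), (30, 3)) = 60.0833
d((-27, 22), (-29, -30)) = 52.0384
d((-27, 22), (-5, 27)) = 22.561
d((14, -1), (18, -20)) = 19.4165
d((14, -1), (-10, -12)) = 26.4008
d((14, -1), (30, 3)) = 16.4924
d((14, -1), (-29, -30)) = 51.8652
d((14, -1), (-5, 27)) = 33.8378
d((18, -20), (-10, -12)) = 29.1204
d((18, -20), (30, 3)) = 25.9422
d((18, -20), (-29, -30)) = 48.0521
d((18, -20), (-5, 27)) = 52.3259
d((-10, -12), (30, 3)) = 42.72
d((-10, -12), (-29, -30)) = 26.1725
d((-10, -12), (-5, 27)) = 39.3192
d((30, 3), (-29, -30)) = 67.6018
d((30, 3), (-5, 27)) = 42.4382
d((-29, -30), (-5, 27)) = 61.8466

Closest pair: (16, -28) and (18, -20) with distance 8.2462

The closest pair is (16, -28) and (18, -20) with Euclidean distance 8.2462. For 10 points, brute-force pairwise comparison is shown above. For large n, the divide-and-conquer algorithm (sort by x, recurse on halves, check the dividing strip) achieves O(n log n).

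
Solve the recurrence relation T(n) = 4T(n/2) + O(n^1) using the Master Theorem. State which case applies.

Master Theorem for T(n) = 4T(n/2) + O(n^1):

a = 4, b = 2, c = 1
log_b(a) = log_2(4) = 2.0000

Case 1: c = 1 < log_2(4) = 2.0000
T(n) = O(n^(log_2 4)) = O(n^2)

For T(n) = 4T(n/2) + O(n^1): log_2(4) = 2.0000. This is Case 1 of the Master Theorem (c < log_b(a), work dominated by leaves), giving O(n^2).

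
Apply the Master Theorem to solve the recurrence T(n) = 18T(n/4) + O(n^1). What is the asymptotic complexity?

Master Theorem for T(n) = 18T(n/4) + O(n^1):

a = 18, b = 4, c = 1
log_b(a) = log_4(18) = 2.0850

Case 1: c = 1 < log_4(18) = 2.0850
T(n) = O(n^(log_4 18))

For T(n) = 18T(n/4) + O(n^1): log_4(18) = 2.0850. This is Case 1 of the Master Theorem (c < log_b(a), work dominated by leaves), giving O(n^(log_4 18)).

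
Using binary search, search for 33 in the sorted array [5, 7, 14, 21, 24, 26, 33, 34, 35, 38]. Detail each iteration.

Binary search for 33 in [5, 7, 14, 21, 24, 26, 33, 34, 35, 38]:

lo=0, hi=9, mid=4, arr[mid]=24 -> 24 < 33, search right half
lo=5, hi=9, mid=7, arr[mid]=34 -> 34 > 33, search left half
lo=5, hi=6, mid=5, arr[mid]=26 -> 26 < 33, search right half
lo=6, hi=6, mid=6, arr[mid]=33 -> Found target at index 6!

Binary search finds 33 at index 6 after 4 comparisons. The search repeatedly halves the search space by comparing with the middle element.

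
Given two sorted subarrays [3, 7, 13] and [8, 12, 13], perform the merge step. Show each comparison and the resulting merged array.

Merging process:

Compare 3 vs 8: take 3 from left. Merged: [3]
Compare 7 vs 8: take 7 from left. Merged: [3, 7]
Compare 13 vs 8: take 8 from right. Merged: [3, 7, 8]
Compare 13 vs 12: take 12 from right. Merged: [3, 7, 8, 12]
Compare 13 vs 13: take 13 from left. Merged: [3, 7, 8, 12, 13]
Append remaining from right: [13]. Merged: [3, 7, 8, 12, 13, 13]

Final merged array: [3, 7, 8, 12, 13, 13]
Total comparisons: 5

The merged array is [3, 7, 8, 12, 13, 13], requiring 5 comparisons. The merge step runs in O(n) time where n is the total number of elements.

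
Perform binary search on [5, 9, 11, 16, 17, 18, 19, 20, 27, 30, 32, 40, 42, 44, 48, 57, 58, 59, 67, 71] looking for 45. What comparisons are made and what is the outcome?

Binary search for 45 in [5, 9, 11, 16, 17, 18, 19, 20, 27, 30, 32, 40, 42, 44, 48, 57, 58, 59, 67, 71]:

lo=0, hi=19, mid=9, arr[mid]=30 -> 30 < 45, search right half
lo=10, hi=19, mid=14, arr[mid]=48 -> 48 > 45, search left half
lo=10, hi=13, mid=11, arr[mid]=40 -> 40 < 45, search right half
lo=12, hi=13, mid=12, arr[mid]=42 -> 42 < 45, search right half
lo=13, hi=13, mid=13, arr[mid]=44 -> 44 < 45, search right half
lo=14 > hi=13, target 45 not found

Binary search determines that 45 is not in the array after 5 comparisons. The search space was exhausted without finding the target.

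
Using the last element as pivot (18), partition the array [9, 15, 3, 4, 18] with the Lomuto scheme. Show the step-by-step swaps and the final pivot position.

Lomuto partition with pivot = 18:

Initial array: [9, 15, 3, 4, 18]

arr[0]=9 <= 18: swap with position 0, array becomes [9, 15, 3, 4, 18]
arr[1]=15 <= 18: swap with position 1, array becomes [9, 15, 3, 4, 18]
arr[2]=3 <= 18: swap with position 2, array becomes [9, 15, 3, 4, 18]
arr[3]=4 <= 18: swap with position 3, array becomes [9, 15, 3, 4, 18]

Place pivot at position 4: [9, 15, 3, 4, 18]
Pivot position: 4

After partitioning with pivot 18, the array becomes [9, 15, 3, 4, 18]. The pivot is placed at index 4. All elements to the left of the pivot are <= 18, and all elements to the right are > 18.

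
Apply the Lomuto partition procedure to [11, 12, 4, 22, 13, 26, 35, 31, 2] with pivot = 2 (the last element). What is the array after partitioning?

Lomuto partition with pivot = 2:

Initial array: [11, 12, 4, 22, 13, 26, 35, 31, 2]

arr[0]=11 > 2: no swap
arr[1]=12 > 2: no swap
arr[2]=4 > 2: no swap
arr[3]=22 > 2: no swap
arr[4]=13 > 2: no swap
arr[5]=26 > 2: no swap
arr[6]=35 > 2: no swap
arr[7]=31 > 2: no swap

Place pivot at position 0: [2, 12, 4, 22, 13, 26, 35, 31, 11]
Pivot position: 0

After partitioning with pivot 2, the array becomes [2, 12, 4, 22, 13, 26, 35, 31, 11]. The pivot is placed at index 0. All elements to the left of the pivot are <= 2, and all elements to the right are > 2.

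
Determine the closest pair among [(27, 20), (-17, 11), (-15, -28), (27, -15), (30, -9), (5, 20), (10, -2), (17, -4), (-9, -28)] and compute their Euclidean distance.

Computing all pairwise distances among 9 points:

d((27, 20), (-17, 11)) = 44.911
d((27, 20), (-15, -28)) = 63.7809
d((27, 20), (27, -15)) = 35.0
d((27, 20), (30, -9)) = 29.1548
d((27, 20), (5, 20)) = 22.0
d((27, 20), (10, -2)) = 27.8029
d((27, 20), (17, -4)) = 26.0
d((27, 20), (-9, -28)) = 60.0
d((-17, 11), (-15, -28)) = 39.0512
d((-17, 11), (27, -15)) = 51.1077
d((-17, 11), (30, -9)) = 51.0784
d((-17, 11), (5, 20)) = 23.7697
d((-17, 11), (10, -2)) = 29.9666
d((-17, 11), (17, -4)) = 37.1618
d((-17, 11), (-9, -28)) = 39.8121
d((-15, -28), (27, -15)) = 43.9659
d((-15, -28), (30, -9)) = 48.8467
d((-15, -28), (5, 20)) = 52.0
d((-15, -28), (10, -2)) = 36.0694
d((-15, -28), (17, -4)) = 40.0
d((-15, -28), (-9, -28)) = 6.0 <-- minimum
d((27, -15), (30, -9)) = 6.7082
d((27, -15), (5, 20)) = 41.3401
d((27, -15), (10, -2)) = 21.4009
d((27, -15), (17, -4)) = 14.8661
d((27, -15), (-9, -28)) = 38.2753
d((30, -9), (5, 20)) = 38.2884
d((30, -9), (10, -2)) = 21.1896
d((30, -9), (17, -4)) = 13.9284
d((30, -9), (-9, -28)) = 43.382
d((5, 20), (10, -2)) = 22.561
d((5, 20), (17, -4)) = 26.8328
d((5, 20), (-9, -28)) = 50.0
d((10, -2), (17, -4)) = 7.2801
d((10, -2), (-9, -28)) = 32.2025
d((17, -4), (-9, -28)) = 35.3836

Closest pair: (-15, -28) and (-9, -28) with distance 6.0

The closest pair is (-15, -28) and (-9, -28) with Euclidean distance 6.0. For 9 points, brute-force pairwise comparison is shown above. For large n, the divide-and-conquer algorithm (sort by x, recurse on halves, check the dividing strip) achieves O(n log n).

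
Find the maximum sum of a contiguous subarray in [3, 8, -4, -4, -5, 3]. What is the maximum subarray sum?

Using Kadane's algorithm on [3, 8, -4, -4, -5, 3]:

Scanning through the array:
Position 1 (value 8): max_ending_here = 11, max_so_far = 11
Position 2 (value -4): max_ending_here = 7, max_so_far = 11
Position 3 (value -4): max_ending_here = 3, max_so_far = 11
Position 4 (value -5): max_ending_here = -2, max_so_far = 11
Position 5 (value 3): max_ending_here = 3, max_so_far = 11

Maximum subarray: [3, 8]
Maximum sum: 11

The maximum subarray is [3, 8] with sum 11. This subarray runs from index 0 to index 1.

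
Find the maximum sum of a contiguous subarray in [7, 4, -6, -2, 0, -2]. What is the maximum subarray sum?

Using Kadane's algorithm on [7, 4, -6, -2, 0, -2]:

Scanning through the array:
Position 1 (value 4): max_ending_here = 11, max_so_far = 11
Position 2 (value -6): max_ending_here = 5, max_so_far = 11
Position 3 (value -2): max_ending_here = 3, max_so_far = 11
Position 4 (value 0): max_ending_here = 3, max_so_far = 11
Position 5 (value -2): max_ending_here = 1, max_so_far = 11

Maximum subarray: [7, 4]
Maximum sum: 11

The maximum subarray is [7, 4] with sum 11. This subarray runs from index 0 to index 1.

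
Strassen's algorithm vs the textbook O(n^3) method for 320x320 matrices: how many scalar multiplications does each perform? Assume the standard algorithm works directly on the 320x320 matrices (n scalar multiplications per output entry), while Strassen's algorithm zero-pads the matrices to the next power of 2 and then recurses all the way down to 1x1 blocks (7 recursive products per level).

Matrix multiplication for 320x320 matrices:

Strassen's algorithm requires power-of-2 dimensions. Pad 320x320 to 512x512 (next power of 2).

Standard algorithm: 320^3 = 32768000 multiplications
Strassen's algorithm: 7^(log2(512)) = 7^9 = 40353607 multiplications
Difference: 32768000 - 40353607 = -7585607 (Strassen uses MORE here due to padding overhead — for small or just-over-power-of-2 n, padding can outweigh the per-level savings)

Standard: 32768000 multiplications (320^3). Strassen: 40353607 multiplications (7^9, after padding to 512x512). Strassen reduces 8 recursive multiplications to 7 at each level.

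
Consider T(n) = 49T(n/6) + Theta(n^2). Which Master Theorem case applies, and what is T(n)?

Master Theorem for T(n) = 49T(n/6) + O(n^2):

a = 49, b = 6, c = 2
log_b(a) = log_6(49) = 2.1721

Case 1: c = 2 < log_6(49) = 2.1721
T(n) = O(n^(log_6 49))

For T(n) = 49T(n/6) + O(n^2): log_6(49) = 2.1721. This is Case 1 of the Master Theorem (c < log_b(a), work dominated by leaves), giving O(n^(log_6 49)).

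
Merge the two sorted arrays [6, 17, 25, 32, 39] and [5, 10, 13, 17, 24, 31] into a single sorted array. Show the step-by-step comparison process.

Merging process:

Compare 6 vs 5: take 5 from right. Merged: [5]
Compare 6 vs 10: take 6 from left. Merged: [5, 6]
Compare 17 vs 10: take 10 from right. Merged: [5, 6, 10]
Compare 17 vs 13: take 13 from right. Merged: [5, 6, 10, 13]
Compare 17 vs 17: take 17 from left. Merged: [5, 6, 10, 13, 17]
Compare 25 vs 17: take 17 from right. Merged: [5, 6, 10, 13, 17, 17]
Compare 25 vs 24: take 24 from right. Merged: [5, 6, 10, 13, 17, 17, 24]
Compare 25 vs 31: take 25 from left. Merged: [5, 6, 10, 13, 17, 17, 24, 25]
Compare 32 vs 31: take 31 from right. Merged: [5, 6, 10, 13, 17, 17, 24, 25, 31]
Append remaining from left: [32, 39]. Merged: [5, 6, 10, 13, 17, 17, 24, 25, 31, 32, 39]

Final merged array: [5, 6, 10, 13, 17, 17, 24, 25, 31, 32, 39]
Total comparisons: 9

The merged array is [5, 6, 10, 13, 17, 17, 24, 25, 31, 32, 39], requiring 9 comparisons. The merge step runs in O(n) time where n is the total number of elements.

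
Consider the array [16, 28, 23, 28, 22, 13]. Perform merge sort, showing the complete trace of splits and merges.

Merge sort trace:

Split: [16, 28, 23, 28, 22, 13] -> [16, 28, 23] and [28, 22, 13]
  Split: [16, 28, 23] -> [16] and [28, 23]
    Split: [28, 23] -> [28] and [23]
    Merge: [28] + [23] -> [23, 28]
  Merge: [16] + [23, 28] -> [16, 23, 28]
  Split: [28, 22, 13] -> [28] and [22, 13]
    Split: [22, 13] -> [22] and [13]
    Merge: [22] + [13] -> [13, 22]
  Merge: [28] + [13, 22] -> [13, 22, 28]
Merge: [16, 23, 28] + [13, 22, 28] -> [13, 16, 22, 23, 28, 28]

Final sorted array: [13, 16, 22, 23, 28, 28]

The merge sort proceeds by recursively splitting the array and merging sorted halves.
After all merges, the sorted array is [13, 16, 22, 23, 28, 28].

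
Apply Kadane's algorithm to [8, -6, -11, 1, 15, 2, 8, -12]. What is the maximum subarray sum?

Using Kadane's algorithm on [8, -6, -11, 1, 15, 2, 8, -12]:

Scanning through the array:
Position 1 (value -6): max_ending_here = 2, max_so_far = 8
Position 2 (value -11): max_ending_here = -9, max_so_far = 8
Position 3 (value 1): max_ending_here = 1, max_so_far = 8
Position 4 (value 15): max_ending_here = 16, max_so_far = 16
Position 5 (value 2): max_ending_here = 18, max_so_far = 18
Position 6 (value 8): max_ending_here = 26, max_so_far = 26
Position 7 (value -12): max_ending_here = 14, max_so_far = 26

Maximum subarray: [1, 15, 2, 8]
Maximum sum: 26

The maximum subarray is [1, 15, 2, 8] with sum 26. This subarray runs from index 3 to index 6.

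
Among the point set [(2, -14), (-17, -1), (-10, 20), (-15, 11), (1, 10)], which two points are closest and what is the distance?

Computing all pairwise distances among 5 points:

d((2, -14), (-17, -1)) = 23.0217
d((2, -14), (-10, 20)) = 36.0555
d((2, -14), (-15, 11)) = 30.2324
d((2, -14), (1, 10)) = 24.0208
d((-17, -1), (-10, 20)) = 22.1359
d((-17, -1), (-15, 11)) = 12.1655
d((-17, -1), (1, 10)) = 21.095
d((-10, 20), (-15, 11)) = 10.2956 <-- minimum
d((-10, 20), (1, 10)) = 14.8661
d((-15, 11), (1, 10)) = 16.0312

Closest pair: (-10, 20) and (-15, 11) with distance 10.2956

The closest pair is (-10, 20) and (-15, 11) with Euclidean distance 10.2956. For 5 points, brute-force pairwise comparison is shown above. For large n, the divide-and-conquer algorithm (sort by x, recurse on halves, check the dividing strip) achieves O(n log n).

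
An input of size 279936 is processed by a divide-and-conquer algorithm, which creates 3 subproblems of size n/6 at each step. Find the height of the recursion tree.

For divide and conquer with division factor 6:

Problem sizes at each level:
Level 0: 279936
Level 1: 46656
Level 2: 7776
Level 3: 1296
Level 4: 216
Level 5: 36
Level 6: 6
Level 7: 1

The root is level 0 and the size-1 base case is level 7 (the tree spans levels 0 through 7, i.e. 8 levels counting the root), so the depth is the number of divisions: log_6(279936) = 7

The recursion tree depth is log_6(279936) = 7. At each level, the problem size is divided by 6, so it takes 7 divisions to reduce to a base case of size 1. The algorithm makes 3 recursive calls at each level.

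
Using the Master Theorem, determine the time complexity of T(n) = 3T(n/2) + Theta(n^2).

Master Theorem for T(n) = 3T(n/2) + O(n^2):

a = 3, b = 2, c = 2
log_b(a) = log_2(3) = 1.5850

Case 3: c = 2 > log_2(3) = 1.5850
T(n) = O(n^2) = O(n^2)

For T(n) = 3T(n/2) + O(n^2): log_2(3) = 1.5850. This is Case 3 of the Master Theorem (c > log_b(a), work dominated by root), giving O(n^2).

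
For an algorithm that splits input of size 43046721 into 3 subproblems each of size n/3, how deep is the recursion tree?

For divide and conquer with division factor 3:

Problem sizes at each level:
Level 0: 43046721
Level 1: 14348907
Level 2: 4782969
Level 3: 1594323
Level 4: 531441
Level 5: 177147
Level 6: 59049
Level 7: 19683
Level 8: 6561
Level 9: 2187
Level 10: 729
Level 11: 243
Level 12: 81
Level 13: 27
Level 14: 9
Level 15: 3
Level 16: 1

The root is level 0 and the size-1 base case is level 16 (the tree spans levels 0 through 16, i.e. 17 levels counting the root), so the depth is the number of divisions: log_3(43046721) = 16

The recursion tree depth is log_3(43046721) = 16. At each level, the problem size is divided by 3, so it takes 16 divisions to reduce to a base case of size 1. The algorithm makes 3 recursive calls at each level.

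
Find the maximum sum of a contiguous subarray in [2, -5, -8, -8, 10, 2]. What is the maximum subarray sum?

Using Kadane's algorithm on [2, -5, -8, -8, 10, 2]:

Scanning through the array:
Position 1 (value -5): max_ending_here = -3, max_so_far = 2
Position 2 (value -8): max_ending_here = -8, max_so_far = 2
Position 3 (value -8): max_ending_here = -8, max_so_far = 2
Position 4 (value 10): max_ending_here = 10, max_so_far = 10
Position 5 (value 2): max_ending_here = 12, max_so_far = 12

Maximum subarray: [10, 2]
Maximum sum: 12

The maximum subarray is [10, 2] with sum 12. This subarray runs from index 4 to index 5.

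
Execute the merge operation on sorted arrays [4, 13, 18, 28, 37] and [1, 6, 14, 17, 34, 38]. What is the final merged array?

Merging process:

Compare 4 vs 1: take 1 from right. Merged: [1]
Compare 4 vs 6: take 4 from left. Merged: [1, 4]
Compare 13 vs 6: take 6 from right. Merged: [1, 4, 6]
Compare 13 vs 14: take 13 from left. Merged: [1, 4, 6, 13]
Compare 18 vs 14: take 14 from right. Merged: [1, 4, 6, 13, 14]
Compare 18 vs 17: take 17 from right. Merged: [1, 4, 6, 13, 14, 17]
Compare 18 vs 34: take 18 from left. Merged: [1, 4, 6, 13, 14, 17, 18]
Compare 28 vs 34: take 28 from left. Merged: [1, 4, 6, 13, 14, 17, 18, 28]
Compare 37 vs 34: take 34 from right. Merged: [1, 4, 6, 13, 14, 17, 18, 28, 34]
Compare 37 vs 38: take 37 from left. Merged: [1, 4, 6, 13, 14, 17, 18, 28, 34, 37]
Append remaining from right: [38]. Merged: [1, 4, 6, 13, 14, 17, 18, 28, 34, 37, 38]

Final merged array: [1, 4, 6, 13, 14, 17, 18, 28, 34, 37, 38]
Total comparisons: 10

The merged array is [1, 4, 6, 13, 14, 17, 18, 28, 34, 37, 38], requiring 10 comparisons. The merge step runs in O(n) time where n is the total number of elements.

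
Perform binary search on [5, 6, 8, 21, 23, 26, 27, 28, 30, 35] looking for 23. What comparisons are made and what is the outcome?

Binary search for 23 in [5, 6, 8, 21, 23, 26, 27, 28, 30, 35]:

lo=0, hi=9, mid=4, arr[mid]=23 -> Found target at index 4!

Binary search finds 23 at index 4 after 1 comparisons. The search repeatedly halves the search space by comparing with the middle element.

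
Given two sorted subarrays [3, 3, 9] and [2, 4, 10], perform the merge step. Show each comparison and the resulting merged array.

Merging process:

Compare 3 vs 2: take 2 from right. Merged: [2]
Compare 3 vs 4: take 3 from left. Merged: [2, 3]
Compare 3 vs 4: take 3 from left. Merged: [2, 3, 3]
Compare 9 vs 4: take 4 from right. Merged: [2, 3, 3, 4]
Compare 9 vs 10: take 9 from left. Merged: [2, 3, 3, 4, 9]
Append remaining from right: [10]. Merged: [2, 3, 3, 4, 9, 10]

Final merged array: [2, 3, 3, 4, 9, 10]
Total comparisons: 5

The merged array is [2, 3, 3, 4, 9, 10], requiring 5 comparisons. The merge step runs in O(n) time where n is the total number of elements.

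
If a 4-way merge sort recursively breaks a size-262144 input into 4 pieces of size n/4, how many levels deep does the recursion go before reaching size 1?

For divide and conquer with division factor 4:

Problem sizes at each level:
Level 0: 262144
Level 1: 65536
Level 2: 16384
Level 3: 4096
Level 4: 1024
Level 5: 256
Level 6: 64
Level 7: 16
Level 8: 4
Level 9: 1

The root is level 0 and the size-1 base case is level 9 (the tree spans levels 0 through 9, i.e. 10 levels counting the root), so the depth is the number of divisions: log_4(262144) = 9

The recursion tree depth is log_4(262144) = 9. At each level, the problem size is divided by 4, so it takes 9 divisions to reduce to a base case of size 1. The algorithm makes 4 recursive calls at each level.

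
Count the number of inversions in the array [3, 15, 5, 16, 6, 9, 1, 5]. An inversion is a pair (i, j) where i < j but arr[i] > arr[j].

Finding inversions in [3, 15, 5, 16, 6, 9, 1, 5]:

(0, 6): arr[0]=3 > arr[6]=1
(1, 2): arr[1]=15 > arr[2]=5
(1, 4): arr[1]=15 > arr[4]=6
(1, 5): arr[1]=15 > arr[5]=9
(1, 6): arr[1]=15 > arr[6]=1
(1, 7): arr[1]=15 > arr[7]=5
(2, 6): arr[2]=5 > arr[6]=1
(3, 4): arr[3]=16 > arr[4]=6
(3, 5): arr[3]=16 > arr[5]=9
(3, 6): arr[3]=16 > arr[6]=1
(3, 7): arr[3]=16 > arr[7]=5
(4, 6): arr[4]=6 > arr[6]=1
(4, 7): arr[4]=6 > arr[7]=5
(5, 6): arr[5]=9 > arr[6]=1
(5, 7): arr[5]=9 > arr[7]=5

Total inversions: 15

The array has 15 inversion(s): (0,6), (1,2), (1,4), (1,5), (1,6), (1,7), (2,6), (3,4), (3,5), (3,6), (3,7), (4,6), (4,7), (5,6), (5,7). Each pair (i,j) satisfies i < j and arr[i] > arr[j].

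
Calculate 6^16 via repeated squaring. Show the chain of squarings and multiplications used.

Computing 6^16 by squaring (build up from 6^1; each line after the first costs one multiplication):

6^1 = 6
6^2 = (6^1)^2 = 6^2 = 36
6^4 = (6^2)^2 = 36^2 = 1296
6^8 = (6^4)^2 = 1296^2 = 1679616
6^16 = (6^8)^2 = 1679616^2 = 2821109907456

Result: 2821109907456
Multiplications needed: 4 (4 lines after 6^1)

6^16 = 2821109907456. Using exponentiation by squaring, this requires 4 multiplications. The key idea: if the exponent is even, square the half-power; if odd, multiply by the base once.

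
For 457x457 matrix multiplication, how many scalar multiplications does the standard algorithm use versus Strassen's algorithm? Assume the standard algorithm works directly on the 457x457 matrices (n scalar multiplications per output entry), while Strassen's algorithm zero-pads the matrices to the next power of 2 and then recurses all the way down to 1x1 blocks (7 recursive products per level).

Matrix multiplication for 457x457 matrices:

Strassen's algorithm requires power-of-2 dimensions. Pad 457x457 to 512x512 (next power of 2).

Standard algorithm: 457^3 = 95443993 multiplications
Strassen's algorithm: 7^(log2(512)) = 7^9 = 40353607 multiplications
Savings: 95443993 - 40353607 = 55090386 multiplications

Standard: 95443993 multiplications (457^3). Strassen: 40353607 multiplications (7^9, after padding to 512x512). Strassen reduces 8 recursive multiplications to 7 at each level.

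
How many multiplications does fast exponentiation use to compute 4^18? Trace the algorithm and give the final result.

Computing 4^18 by squaring (build up from 4^1; each line after the first costs one multiplication):

4^1 = 4
4^2 = (4^1)^2 = 4^2 = 16
4^4 = (4^2)^2 = 16^2 = 256
4^8 = (4^4)^2 = 256^2 = 65536
4^9 = 4 * 4^8 = 4 * 65536 = 262144
4^18 = (4^9)^2 = 262144^2 = 68719476736

Result: 68719476736
Multiplications needed: 5 (5 lines after 4^1)

4^18 = 68719476736. Using exponentiation by squaring, this requires 5 multiplications. The key idea: if the exponent is even, square the half-power; if odd, multiply by the base once.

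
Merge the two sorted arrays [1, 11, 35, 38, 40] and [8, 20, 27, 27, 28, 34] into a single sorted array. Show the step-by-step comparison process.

Merging process:

Compare 1 vs 8: take 1 from left. Merged: [1]
Compare 11 vs 8: take 8 from right. Merged: [1, 8]
Compare 11 vs 20: take 11 from left. Merged: [1, 8, 11]
Compare 35 vs 20: take 20 from right. Merged: [1, 8, 11, 20]
Compare 35 vs 27: take 27 from right. Merged: [1, 8, 11, 20, 27]
Compare 35 vs 27: take 27 from right. Merged: [1, 8, 11, 20, 27, 27]
Compare 35 vs 28: take 28 from right. Merged: [1, 8, 11, 20, 27, 27, 28]
Compare 35 vs 34: take 34 from right. Merged: [1, 8, 11, 20, 27, 27, 28, 34]
Append remaining from left: [35, 38, 40]. Merged: [1, 8, 11, 20, 27, 27, 28, 34, 35, 38, 40]

Final merged array: [1, 8, 11, 20, 27, 27, 28, 34, 35, 38, 40]
Total comparisons: 8

The merged array is [1, 8, 11, 20, 27, 27, 28, 34, 35, 38, 40], requiring 8 comparisons. The merge step runs in O(n) time where n is the total number of elements.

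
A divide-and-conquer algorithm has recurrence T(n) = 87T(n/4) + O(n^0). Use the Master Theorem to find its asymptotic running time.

Master Theorem for T(n) = 87T(n/4) + O(n^0):

a = 87, b = 4, c = 0
log_b(a) = log_4(87) = 3.2215

Case 1: c = 0 < log_4(87) = 3.2215
T(n) = O(n^(log_4 87))

For T(n) = 87T(n/4) + O(n^0): log_4(87) = 3.2215. This is Case 1 of the Master Theorem (c < log_b(a), work dominated by leaves), giving O(n^(log_4 87)).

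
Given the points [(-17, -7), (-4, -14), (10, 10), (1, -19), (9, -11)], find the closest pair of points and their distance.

Computing all pairwise distances among 5 points:

d((-17, -7), (-4, -14)) = 14.7648
d((-17, -7), (10, 10)) = 31.9061
d((-17, -7), (1, -19)) = 21.6333
d((-17, -7), (9, -11)) = 26.3059
d((-4, -14), (10, 10)) = 27.7849
d((-4, -14), (1, -19)) = 7.0711 <-- minimum
d((-4, -14), (9, -11)) = 13.3417
d((10, 10), (1, -19)) = 30.3645
d((10, 10), (9, -11)) = 21.0238
d((1, -19), (9, -11)) = 11.3137

Closest pair: (-4, -14) and (1, -19) with distance 7.0711

The closest pair is (-4, -14) and (1, -19) with Euclidean distance 7.0711. For 5 points, brute-force pairwise comparison is shown above. For large n, the divide-and-conquer algorithm (sort by x, recurse on halves, check the dividing strip) achieves O(n log n).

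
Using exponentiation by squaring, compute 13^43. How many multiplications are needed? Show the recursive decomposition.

Computing 13^43 by squaring (build up from 13^1; each line after the first costs one multiplication):

13^1 = 13
13^2 = (13^1)^2 = 13^2 = 169
13^4 = (13^2)^2 = 169^2 = 28561
13^5 = 13 * 13^4 = 13 * 28561 = 371293
13^10 = (13^5)^2 = 371293^2 = 137858491849
13^20 = (13^10)^2 = 137858491849^2 = 19004963774880799438801
13^21 = 13 * 13^20 = 13 * 19004963774880799438801 = 247064529073450392704413
13^42 = (13^21)^2 = 247064529073450392704413^2 = 61040881526285814362156628321386486455989674569
13^43 = 13 * 13^42 = 13 * 61040881526285814362156628321386486455989674569 = 793531459841715586708036168178024323927865769397

Result: 793531459841715586708036168178024323927865769397
Multiplications needed: 8 (8 lines after 13^1)

13^43 = 793531459841715586708036168178024323927865769397. Using exponentiation by squaring, this requires 8 multiplications. The key idea: if the exponent is even, square the half-power; if odd, multiply by the base once.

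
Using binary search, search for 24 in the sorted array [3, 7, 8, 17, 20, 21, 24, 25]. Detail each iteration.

Binary search for 24 in [3, 7, 8, 17, 20, 21, 24, 25]:

lo=0, hi=7, mid=3, arr[mid]=17 -> 17 < 24, search right half
lo=4, hi=7, mid=5, arr[mid]=21 -> 21 < 24, search right half
lo=6, hi=7, mid=6, arr[mid]=24 -> Found target at index 6!

Binary search finds 24 at index 6 after 3 comparisons. The search repeatedly halves the search space by comparing with the middle element.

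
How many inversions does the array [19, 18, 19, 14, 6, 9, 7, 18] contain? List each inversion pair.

Finding inversions in [19, 18, 19, 14, 6, 9, 7, 18]:

(0, 1): arr[0]=19 > arr[1]=18
(0, 3): arr[0]=19 > arr[3]=14
(0, 4): arr[0]=19 > arr[4]=6
(0, 5): arr[0]=19 > arr[5]=9
(0, 6): arr[0]=19 > arr[6]=7
(0, 7): arr[0]=19 > arr[7]=18
(1, 3): arr[1]=18 > arr[3]=14
(1, 4): arr[1]=18 > arr[4]=6
(1, 5): arr[1]=18 > arr[5]=9
(1, 6): arr[1]=18 > arr[6]=7
(2, 3): arr[2]=19 > arr[3]=14
(2, 4): arr[2]=19 > arr[4]=6
(2, 5): arr[2]=19 > arr[5]=9
(2, 6): arr[2]=19 > arr[6]=7
(2, 7): arr[2]=19 > arr[7]=18
(3, 4): arr[3]=14 > arr[4]=6
(3, 5): arr[3]=14 > arr[5]=9
(3, 6): arr[3]=14 > arr[6]=7
(5, 6): arr[5]=9 > arr[6]=7

Total inversions: 19

The array has 19 inversion(s): (0,1), (0,3), (0,4), (0,5), (0,6), (0,7), (1,3), (1,4), (1,5), (1,6), (2,3), (2,4), (2,5), (2,6), (2,7), (3,4), (3,5), (3,6), (5,6). Each pair (i,j) satisfies i < j and arr[i] > arr[j].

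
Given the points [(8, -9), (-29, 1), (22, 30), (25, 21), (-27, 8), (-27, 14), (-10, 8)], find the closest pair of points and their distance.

Computing all pairwise distances among 7 points:

d((8, -9), (-29, 1)) = 38.3275
d((8, -9), (22, 30)) = 41.4367
d((8, -9), (25, 21)) = 34.4819
d((8, -9), (-27, 8)) = 38.9102
d((8, -9), (-27, 14)) = 41.8808
d((8, -9), (-10, 8)) = 24.7588
d((-29, 1), (22, 30)) = 58.6686
d((-29, 1), (25, 21)) = 57.5847
d((-29, 1), (-27, 8)) = 7.2801
d((-29, 1), (-27, 14)) = 13.1529
d((-29, 1), (-10, 8)) = 20.2485
d((22, 30), (25, 21)) = 9.4868
d((22, 30), (-27, 8)) = 53.7122
d((22, 30), (-27, 14)) = 51.5461
d((22, 30), (-10, 8)) = 38.833
d((25, 21), (-27, 8)) = 53.6004
d((25, 21), (-27, 14)) = 52.469
d((25, 21), (-10, 8)) = 37.3363
d((-27, 8), (-27, 14)) = 6.0 <-- minimum
d((-27, 8), (-10, 8)) = 17.0
d((-27, 14), (-10, 8)) = 18.0278

Closest pair: (-27, 8) and (-27, 14) with distance 6.0

The closest pair is (-27, 8) and (-27, 14) with Euclidean distance 6.0. For 7 points, brute-force pairwise comparison is shown above. For large n, the divide-and-conquer algorithm (sort by x, recurse on halves, check the dividing strip) achieves O(n log n).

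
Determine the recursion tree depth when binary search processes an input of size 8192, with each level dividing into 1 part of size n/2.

For divide and conquer with division factor 2:

Problem sizes at each level:
Level 0: 8192
Level 1: 4096
Level 2: 2048
Level 3: 1024
Level 4: 512
Level 5: 256
Level 6: 128
Level 7: 64
Level 8: 32
Level 9: 16
Level 10: 8
Level 11: 4
Level 12: 2
Level 13: 1

The root is level 0 and the size-1 base case is level 13 (the tree spans levels 0 through 13, i.e. 14 levels counting the root), so the depth is the number of divisions: log_2(8192) = 13

The recursion tree depth is log_2(8192) = 13. At each level, the problem size is divided by 2, so it takes 13 divisions to reduce to a base case of size 1. The algorithm makes 1 recursive call at each level.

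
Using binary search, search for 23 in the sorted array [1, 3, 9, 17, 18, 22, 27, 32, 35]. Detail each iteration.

Binary search for 23 in [1, 3, 9, 17, 18, 22, 27, 32, 35]:

lo=0, hi=8, mid=4, arr[mid]=18 -> 18 < 23, search right half
lo=5, hi=8, mid=6, arr[mid]=27 -> 27 > 23, search left half
lo=5, hi=5, mid=5, arr[mid]=22 -> 22 < 23, search right half
lo=6 > hi=5, target 23 not found

Binary search determines that 23 is not in the array after 3 comparisons. The search space was exhausted without finding the target.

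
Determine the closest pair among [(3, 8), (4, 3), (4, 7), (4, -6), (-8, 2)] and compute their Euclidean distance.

Computing all pairwise distances among 5 points:

d((3, 8), (4, 3)) = 5.099
d((3, 8), (4, 7)) = 1.4142 <-- minimum
d((3, 8), (4, -6)) = 14.0357
d((3, 8), (-8, 2)) = 12.53
d((4, 3), (4, 7)) = 4.0
d((4, 3), (4, -6)) = 9.0
d((4, 3), (-8, 2)) = 12.0416
d((4, 7), (4, -6)) = 13.0
d((4, 7), (-8, 2)) = 13.0
d((4, -6), (-8, 2)) = 14.4222

Closest pair: (3, 8) and (4, 7) with distance 1.4142

The closest pair is (3, 8) and (4, 7) with Euclidean distance 1.4142. For 5 points, brute-force pairwise comparison is shown above. For large n, the divide-and-conquer algorithm (sort by x, recurse on halves, check the dividing strip) achieves O(n log n).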